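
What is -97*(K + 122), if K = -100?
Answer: -2134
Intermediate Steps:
-97*(K + 122) = -97*(-100 + 122) = -97*22 = -2134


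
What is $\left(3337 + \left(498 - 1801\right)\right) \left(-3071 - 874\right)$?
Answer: $-8024130$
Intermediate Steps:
$\left(3337 + \left(498 - 1801\right)\right) \left(-3071 - 874\right) = \left(3337 - 1303\right) \left(-3945\right) = 2034 \left(-3945\right) = -8024130$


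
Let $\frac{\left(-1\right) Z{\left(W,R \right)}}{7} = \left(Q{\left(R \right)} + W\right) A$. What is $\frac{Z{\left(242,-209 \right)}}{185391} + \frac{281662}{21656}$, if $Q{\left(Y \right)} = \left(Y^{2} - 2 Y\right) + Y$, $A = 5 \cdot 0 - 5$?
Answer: $\frac{42833945281}{2007413748} \approx 21.338$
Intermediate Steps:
$A = -5$ ($A = 0 - 5 = -5$)
$Q{\left(Y \right)} = Y^{2} - Y$
$Z{\left(W,R \right)} = 35 W + 35 R \left(-1 + R\right)$ ($Z{\left(W,R \right)} = - 7 \left(R \left(-1 + R\right) + W\right) \left(-5\right) = - 7 \left(W + R \left(-1 + R\right)\right) \left(-5\right) = - 7 \left(- 5 W - 5 R \left(-1 + R\right)\right) = 35 W + 35 R \left(-1 + R\right)$)
$\frac{Z{\left(242,-209 \right)}}{185391} + \frac{281662}{21656} = \frac{35 \cdot 242 + 35 \left(-209\right) \left(-1 - 209\right)}{185391} + \frac{281662}{21656} = \left(8470 + 35 \left(-209\right) \left(-210\right)\right) \frac{1}{185391} + 281662 \cdot \frac{1}{21656} = \left(8470 + 1536150\right) \frac{1}{185391} + \frac{140831}{10828} = 1544620 \cdot \frac{1}{185391} + \frac{140831}{10828} = \frac{1544620}{185391} + \frac{140831}{10828} = \frac{42833945281}{2007413748}$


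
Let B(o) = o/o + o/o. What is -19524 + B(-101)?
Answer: -19522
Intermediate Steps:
B(o) = 2 (B(o) = 1 + 1 = 2)
-19524 + B(-101) = -19524 + 2 = -19522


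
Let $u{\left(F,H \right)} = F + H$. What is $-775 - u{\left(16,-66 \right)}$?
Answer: $-725$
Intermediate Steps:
$-775 - u{\left(16,-66 \right)} = -775 - \left(16 - 66\right) = -775 - -50 = -775 + 50 = -725$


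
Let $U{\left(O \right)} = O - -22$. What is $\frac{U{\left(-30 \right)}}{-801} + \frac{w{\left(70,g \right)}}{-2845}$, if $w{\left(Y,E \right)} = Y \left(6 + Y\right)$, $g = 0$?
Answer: $- \frac{847712}{455769} \approx -1.86$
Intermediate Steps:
$U{\left(O \right)} = 22 + O$ ($U{\left(O \right)} = O + 22 = 22 + O$)
$\frac{U{\left(-30 \right)}}{-801} + \frac{w{\left(70,g \right)}}{-2845} = \frac{22 - 30}{-801} + \frac{70 \left(6 + 70\right)}{-2845} = \left(-8\right) \left(- \frac{1}{801}\right) + 70 \cdot 76 \left(- \frac{1}{2845}\right) = \frac{8}{801} + 5320 \left(- \frac{1}{2845}\right) = \frac{8}{801} - \frac{1064}{569} = - \frac{847712}{455769}$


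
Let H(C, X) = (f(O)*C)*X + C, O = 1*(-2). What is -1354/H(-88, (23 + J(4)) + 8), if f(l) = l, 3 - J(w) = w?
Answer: -677/2596 ≈ -0.26079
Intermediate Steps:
O = -2
J(w) = 3 - w
H(C, X) = C - 2*C*X (H(C, X) = (-2*C)*X + C = -2*C*X + C = C - 2*C*X)
-1354/H(-88, (23 + J(4)) + 8) = -1354*(-1/(88*(1 - 2*((23 + (3 - 1*4)) + 8)))) = -1354*(-1/(88*(1 - 2*((23 + (3 - 4)) + 8)))) = -1354*(-1/(88*(1 - 2*((23 - 1) + 8)))) = -1354*(-1/(88*(1 - 2*(22 + 8)))) = -1354*(-1/(88*(1 - 2*30))) = -1354*(-1/(88*(1 - 60))) = -1354/((-88*(-59))) = -1354/5192 = -1354*1/5192 = -677/2596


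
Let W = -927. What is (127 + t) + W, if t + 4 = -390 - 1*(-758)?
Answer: -436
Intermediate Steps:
t = 364 (t = -4 + (-390 - 1*(-758)) = -4 + (-390 + 758) = -4 + 368 = 364)
(127 + t) + W = (127 + 364) - 927 = 491 - 927 = -436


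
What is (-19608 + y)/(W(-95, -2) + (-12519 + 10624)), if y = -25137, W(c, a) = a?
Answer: 44745/1897 ≈ 23.587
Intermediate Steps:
(-19608 + y)/(W(-95, -2) + (-12519 + 10624)) = (-19608 - 25137)/(-2 + (-12519 + 10624)) = -44745/(-2 - 1895) = -44745/(-1897) = -44745*(-1/1897) = 44745/1897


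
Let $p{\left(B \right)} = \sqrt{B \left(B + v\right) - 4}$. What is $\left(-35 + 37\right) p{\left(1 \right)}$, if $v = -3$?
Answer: $2 i \sqrt{6} \approx 4.899 i$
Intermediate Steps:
$p{\left(B \right)} = \sqrt{-4 + B \left(-3 + B\right)}$ ($p{\left(B \right)} = \sqrt{B \left(B - 3\right) - 4} = \sqrt{B \left(-3 + B\right) - 4} = \sqrt{-4 + B \left(-3 + B\right)}$)
$\left(-35 + 37\right) p{\left(1 \right)} = \left(-35 + 37\right) \sqrt{-4 + 1^{2} - 3} = 2 \sqrt{-4 + 1 - 3} = 2 \sqrt{-6} = 2 i \sqrt{6}$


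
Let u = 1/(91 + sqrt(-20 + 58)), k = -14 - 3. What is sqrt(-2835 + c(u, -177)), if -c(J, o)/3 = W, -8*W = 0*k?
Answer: 9*I*sqrt(35) ≈ 53.245*I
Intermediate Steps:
k = -17
u = 1/(91 + sqrt(38)) ≈ 0.010292
W = 0 (W = -0*(-17) = -1/8*0 = 0)
c(J, o) = 0 (c(J, o) = -3*0 = 0)
sqrt(-2835 + c(u, -177)) = sqrt(-2835 + 0) = sqrt(-2835) = 9*I*sqrt(35)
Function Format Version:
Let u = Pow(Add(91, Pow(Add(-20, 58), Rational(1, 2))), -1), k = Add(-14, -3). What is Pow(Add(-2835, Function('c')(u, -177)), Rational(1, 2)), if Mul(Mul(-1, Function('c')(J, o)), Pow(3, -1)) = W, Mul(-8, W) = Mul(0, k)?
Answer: Mul(9, I, Pow(35, Rational(1, 2))) ≈ Mul(53.245, I)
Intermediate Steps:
k = -17
u = Pow(Add(91, Pow(38, Rational(1, 2))), -1) ≈ 0.010292
W = 0 (W = Mul(Rational(-1, 8), Mul(0, -17)) = Mul(Rational(-1, 8), 0) = 0)
Function('c')(J, o) = 0 (Function('c')(J, o) = Mul(-3, 0) = 0)
Pow(Add(-2835, Function('c')(u, -177)), Rational(1, 2)) = Pow(Add(-2835, 0), Rational(1, 2)) = Pow(-2835, Rational(1, 2)) = Mul(9, I, Pow(35, Rational(1, 2)))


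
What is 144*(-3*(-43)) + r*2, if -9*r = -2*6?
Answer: 55736/3 ≈ 18579.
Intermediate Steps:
r = 4/3 (r = -(-2)*6/9 = -⅑*(-12) = 4/3 ≈ 1.3333)
144*(-3*(-43)) + r*2 = 144*(-3*(-43)) + (4/3)*2 = 144*129 + 8/3 = 18576 + 8/3 = 55736/3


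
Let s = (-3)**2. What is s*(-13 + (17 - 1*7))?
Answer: -27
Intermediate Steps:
s = 9
s*(-13 + (17 - 1*7)) = 9*(-13 + (17 - 1*7)) = 9*(-13 + (17 - 7)) = 9*(-13 + 10) = 9*(-3) = -27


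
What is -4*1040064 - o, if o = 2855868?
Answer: -7016124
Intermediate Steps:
-4*1040064 - o = -4*1040064 - 1*2855868 = -4160256 - 2855868 = -7016124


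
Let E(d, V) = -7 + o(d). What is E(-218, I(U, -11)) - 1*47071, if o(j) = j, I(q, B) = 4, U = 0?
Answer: -47296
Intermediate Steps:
E(d, V) = -7 + d
E(-218, I(U, -11)) - 1*47071 = (-7 - 218) - 1*47071 = -225 - 47071 = -47296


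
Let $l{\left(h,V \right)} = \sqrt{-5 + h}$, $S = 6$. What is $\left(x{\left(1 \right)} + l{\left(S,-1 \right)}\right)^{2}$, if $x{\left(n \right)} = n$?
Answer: $4$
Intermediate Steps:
$\left(x{\left(1 \right)} + l{\left(S,-1 \right)}\right)^{2} = \left(1 + \sqrt{-5 + 6}\right)^{2} = \left(1 + \sqrt{1}\right)^{2} = \left(1 + 1\right)^{2} = 2^{2} = 4$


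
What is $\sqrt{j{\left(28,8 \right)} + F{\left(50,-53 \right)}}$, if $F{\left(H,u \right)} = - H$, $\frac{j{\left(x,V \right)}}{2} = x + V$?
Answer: $\sqrt{22} \approx 4.6904$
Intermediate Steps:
$j{\left(x,V \right)} = 2 V + 2 x$ ($j{\left(x,V \right)} = 2 \left(x + V\right) = 2 \left(V + x\right) = 2 V + 2 x$)
$\sqrt{j{\left(28,8 \right)} + F{\left(50,-53 \right)}} = \sqrt{\left(2 \cdot 8 + 2 \cdot 28\right) - 50} = \sqrt{\left(16 + 56\right) - 50} = \sqrt{72 - 50} = \sqrt{22}$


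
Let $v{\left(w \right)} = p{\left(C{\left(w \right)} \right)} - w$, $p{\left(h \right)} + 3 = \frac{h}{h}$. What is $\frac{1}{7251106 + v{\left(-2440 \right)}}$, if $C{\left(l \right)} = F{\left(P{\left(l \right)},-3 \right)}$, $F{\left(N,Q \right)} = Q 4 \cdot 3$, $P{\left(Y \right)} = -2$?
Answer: $\frac{1}{7253544} \approx 1.3786 \cdot 10^{-7}$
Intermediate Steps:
$F{\left(N,Q \right)} = 12 Q$ ($F{\left(N,Q \right)} = 4 Q 3 = 12 Q$)
$C{\left(l \right)} = -36$ ($C{\left(l \right)} = 12 \left(-3\right) = -36$)
$p{\left(h \right)} = -2$ ($p{\left(h \right)} = -3 + \frac{h}{h} = -3 + 1 = -2$)
$v{\left(w \right)} = -2 - w$
$\frac{1}{7251106 + v{\left(-2440 \right)}} = \frac{1}{7251106 - -2438} = \frac{1}{7251106 + \left(-2 + 2440\right)} = \frac{1}{7251106 + 2438} = \frac{1}{7253544}$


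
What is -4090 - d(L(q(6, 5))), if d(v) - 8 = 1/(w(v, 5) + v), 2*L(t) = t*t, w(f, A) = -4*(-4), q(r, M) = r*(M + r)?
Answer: -8991013/2194 ≈ -4098.0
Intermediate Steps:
w(f, A) = 16
L(t) = t**2/2 (L(t) = (t*t)/2 = t**2/2)
d(v) = 8 + 1/(16 + v)
-4090 - d(L(q(6, 5))) = -4090 - (129 + 8*((6*(5 + 6))**2/2))/(16 + (6*(5 + 6))**2/2) = -4090 - (129 + 8*((6*11)**2/2))/(16 + (6*11)**2/2) = -4090 - (129 + 8*((1/2)*66**2))/(16 + (1/2)*66**2) = -4090 - (129 + 8*((1/2)*4356))/(16 + (1/2)*4356) = -4090 - (129 + 8*2178)/(16 + 2178) = -4090 - (129 + 17424)/2194 = -4090 - 17553/2194 = -8991013/2194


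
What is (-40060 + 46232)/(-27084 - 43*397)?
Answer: -6172/44155 ≈ -0.13978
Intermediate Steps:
(-40060 + 46232)/(-27084 - 43*397) = 6172/(-27084 - 17071) = 6172/(-44155) = 6172*(-1/44155) = -6172/44155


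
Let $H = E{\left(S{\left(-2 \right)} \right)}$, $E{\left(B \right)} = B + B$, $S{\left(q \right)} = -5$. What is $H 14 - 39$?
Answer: $-179$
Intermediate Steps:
$E{\left(B \right)} = 2 B$
$H = -10$ ($H = 2 \left(-5\right) = -10$)
$H 14 - 39 = \left(-10\right) 14 - 39 = -140 - 39 = -179$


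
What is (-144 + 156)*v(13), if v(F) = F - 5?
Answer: 96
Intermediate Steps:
v(F) = -5 + F
(-144 + 156)*v(13) = (-144 + 156)*(-5 + 13) = 12*8 = 96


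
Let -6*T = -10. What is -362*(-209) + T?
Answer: 226979/3 ≈ 75660.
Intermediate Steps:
T = 5/3 (T = -⅙*(-10) = 5/3 ≈ 1.6667)
-362*(-209) + T = -362*(-209) + 5/3 = 75658 + 5/3 = 226979/3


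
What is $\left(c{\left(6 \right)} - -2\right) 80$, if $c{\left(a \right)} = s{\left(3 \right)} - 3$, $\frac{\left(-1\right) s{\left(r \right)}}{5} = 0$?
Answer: $-80$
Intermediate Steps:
$s{\left(r \right)} = 0$ ($s{\left(r \right)} = \left(-5\right) 0 = 0$)
$c{\left(a \right)} = -3$ ($c{\left(a \right)} = 0 - 3 = -3$)
$\left(c{\left(6 \right)} - -2\right) 80 = \left(-3 - -2\right) 80 = \left(-3 + 2\right) 80 = \left(-1\right) 80 = -80$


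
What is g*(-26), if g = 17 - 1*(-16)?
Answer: -858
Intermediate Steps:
g = 33 (g = 17 + 16 = 33)
g*(-26) = 33*(-26) = -858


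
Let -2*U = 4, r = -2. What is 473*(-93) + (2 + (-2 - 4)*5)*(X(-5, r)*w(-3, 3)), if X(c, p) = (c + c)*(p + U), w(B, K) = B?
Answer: -40629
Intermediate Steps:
U = -2 (U = -½*4 = -2)
X(c, p) = 2*c*(-2 + p) (X(c, p) = (c + c)*(p - 2) = (2*c)*(-2 + p) = 2*c*(-2 + p))
473*(-93) + (2 + (-2 - 4)*5)*(X(-5, r)*w(-3, 3)) = 473*(-93) + (2 + (-2 - 4)*5)*((2*(-5)*(-2 - 2))*(-3)) = -43989 + (2 - 6*5)*((2*(-5)*(-4))*(-3)) = -43989 + (2 - 30)*(40*(-3)) = -43989 - 28*(-120) = -43989 + 3360 = -40629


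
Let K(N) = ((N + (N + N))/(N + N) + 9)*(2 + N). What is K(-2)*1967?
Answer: 0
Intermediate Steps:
K(N) = 21 + 21*N/2 (K(N) = ((N + 2*N)/((2*N)) + 9)*(2 + N) = ((3*N)*(1/(2*N)) + 9)*(2 + N) = (3/2 + 9)*(2 + N) = 21*(2 + N)/2 = 21 + 21*N/2)
K(-2)*1967 = (21 + (21/2)*(-2))*1967 = (21 - 21)*1967 = 0*1967 = 0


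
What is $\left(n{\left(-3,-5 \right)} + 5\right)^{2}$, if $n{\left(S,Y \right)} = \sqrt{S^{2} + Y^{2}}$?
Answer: $\left(5 + \sqrt{34}\right)^{2} \approx 117.31$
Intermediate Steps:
$\left(n{\left(-3,-5 \right)} + 5\right)^{2} = \left(\sqrt{\left(-3\right)^{2} + \left(-5\right)^{2}} + 5\right)^{2} = \left(\sqrt{9 + 25} + 5\right)^{2} = \left(\sqrt{34} + 5\right)^{2} = \left(5 + \sqrt{34}\right)^{2}$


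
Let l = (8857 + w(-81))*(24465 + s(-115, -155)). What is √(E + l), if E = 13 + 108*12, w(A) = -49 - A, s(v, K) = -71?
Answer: 5*√8673583 ≈ 14725.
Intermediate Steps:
E = 1309 (E = 13 + 1296 = 1309)
l = 216838266 (l = (8857 + (-49 - 1*(-81)))*(24465 - 71) = (8857 + (-49 + 81))*24394 = (8857 + 32)*24394 = 8889*24394 = 216838266)
√(E + l) = √(1309 + 216838266) = √216839575 = 5*√8673583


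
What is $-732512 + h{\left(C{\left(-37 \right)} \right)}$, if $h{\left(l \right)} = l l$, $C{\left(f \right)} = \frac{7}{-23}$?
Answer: $- \frac{387498799}{529} \approx -7.3251 \cdot 10^{5}$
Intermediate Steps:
$C{\left(f \right)} = - \frac{7}{23}$ ($C{\left(f \right)} = 7 \left(- \frac{1}{23}\right) = - \frac{7}{23}$)
$h{\left(l \right)} = l^{2}$
$-732512 + h{\left(C{\left(-37 \right)} \right)} = -732512 + \left(- \frac{7}{23}\right)^{2} = -732512 + \frac{49}{529} = - \frac{387498799}{529}$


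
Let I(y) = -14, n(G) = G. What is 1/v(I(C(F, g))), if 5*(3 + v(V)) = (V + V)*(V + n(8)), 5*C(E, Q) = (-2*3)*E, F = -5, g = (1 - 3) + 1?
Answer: 5/153 ≈ 0.032680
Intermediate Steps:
g = -1 (g = -2 + 1 = -1)
C(E, Q) = -6*E/5 (C(E, Q) = ((-2*3)*E)/5 = (-6*E)/5 = -6*E/5)
v(V) = -3 + 2*V*(8 + V)/5 (v(V) = -3 + ((V + V)*(V + 8))/5 = -3 + ((2*V)*(8 + V))/5 = -3 + (2*V*(8 + V))/5 = -3 + 2*V*(8 + V)/5)
1/v(I(C(F, g))) = 1/(-3 + (2/5)*(-14)**2 + (16/5)*(-14)) = 1/(-3 + (2/5)*196 - 224/5) = 1/(-3 + 392/5 - 224/5) = 1/(153/5) = 5/153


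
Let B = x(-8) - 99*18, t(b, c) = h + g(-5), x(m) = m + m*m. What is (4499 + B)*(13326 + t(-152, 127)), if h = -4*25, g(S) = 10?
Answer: 36703428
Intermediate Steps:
h = -100
x(m) = m + m**2
t(b, c) = -90 (t(b, c) = -100 + 10 = -90)
B = -1726 (B = -8*(1 - 8) - 99*18 = -8*(-7) - 1782 = 56 - 1782 = -1726)
(4499 + B)*(13326 + t(-152, 127)) = (4499 - 1726)*(13326 - 90) = 2773*13236 = 36703428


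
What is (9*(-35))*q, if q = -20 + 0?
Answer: 6300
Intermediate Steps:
q = -20
(9*(-35))*q = (9*(-35))*(-20) = -315*(-20) = 6300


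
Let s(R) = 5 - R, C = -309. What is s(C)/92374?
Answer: 157/46187 ≈ 0.0033992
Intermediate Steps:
s(C)/92374 = (5 - 1*(-309))/92374 = (5 + 309)*(1/92374) = 314*(1/92374) = 157/46187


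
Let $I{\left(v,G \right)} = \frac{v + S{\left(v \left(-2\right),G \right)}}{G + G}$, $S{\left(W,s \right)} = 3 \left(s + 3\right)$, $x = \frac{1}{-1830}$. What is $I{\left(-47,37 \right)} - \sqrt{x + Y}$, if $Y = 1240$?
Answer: $\frac{73}{74} - \frac{\sqrt{4152634170}}{1830} \approx -34.227$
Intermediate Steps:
$x = - \frac{1}{1830} \approx -0.00054645$
$S{\left(W,s \right)} = 9 + 3 s$ ($S{\left(W,s \right)} = 3 \left(3 + s\right) = 9 + 3 s$)
$I{\left(v,G \right)} = \frac{9 + v + 3 G}{2 G}$ ($I{\left(v,G \right)} = \frac{v + \left(9 + 3 G\right)}{G + G} = \frac{9 + v + 3 G}{2 G}$)
$I{\left(-47,37 \right)} - \sqrt{x + Y} = \frac{9 - 47 + 3 \cdot 37}{2 \cdot 37} - \sqrt{- \frac{1}{1830} + 1240} = \frac{1}{2} \cdot \frac{1}{37} \left(9 - 47 + 111\right) - \sqrt{\frac{2269199}{1830}} = \frac{1}{2} \cdot \frac{1}{37} \cdot 73 - \frac{\sqrt{4152634170}}{1830} = \frac{73}{74} - \frac{\sqrt{4152634170}}{1830}$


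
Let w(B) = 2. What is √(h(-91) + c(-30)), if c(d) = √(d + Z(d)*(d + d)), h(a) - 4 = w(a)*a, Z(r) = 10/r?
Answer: √(-178 + I*√10) ≈ 0.1185 + 13.342*I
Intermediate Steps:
h(a) = 4 + 2*a
c(d) = √(20 + d) (c(d) = √(d + (10/d)*(d + d)) = √(d + (10/d)*(2*d)) = √(d + 20) = √(20 + d))
√(h(-91) + c(-30)) = √((4 + 2*(-91)) + √(20 - 30)) = √((4 - 182) + √(-10)) = √(-178 + I*√10)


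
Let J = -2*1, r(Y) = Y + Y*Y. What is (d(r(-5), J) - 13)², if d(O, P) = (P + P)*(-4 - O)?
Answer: 6889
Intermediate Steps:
r(Y) = Y + Y²
J = -2
d(O, P) = 2*P*(-4 - O) (d(O, P) = (2*P)*(-4 - O) = 2*P*(-4 - O))
(d(r(-5), J) - 13)² = (-2*(-2)*(4 - 5*(1 - 5)) - 13)² = (-2*(-2)*(4 - 5*(-4)) - 13)² = (-2*(-2)*(4 + 20) - 13)² = (-2*(-2)*24 - 13)² = (96 - 13)² = 83² = 6889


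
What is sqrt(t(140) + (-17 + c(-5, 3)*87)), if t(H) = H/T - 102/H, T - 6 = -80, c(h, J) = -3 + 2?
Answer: 3*I*sqrt(79468970)/2590 ≈ 10.326*I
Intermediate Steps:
c(h, J) = -1
T = -74 (T = 6 - 80 = -74)
t(H) = -102/H - H/74 (t(H) = H/(-74) - 102/H = H*(-1/74) - 102/H = -H/74 - 102/H = -102/H - H/74)
sqrt(t(140) + (-17 + c(-5, 3)*87)) = sqrt((-102/140 - 1/74*140) + (-17 - 1*87)) = sqrt((-102*1/140 - 70/37) + (-17 - 87)) = sqrt((-51/70 - 70/37) - 104) = sqrt(-6787/2590 - 104) = sqrt(-276147/2590) = 3*I*sqrt(79468970)/2590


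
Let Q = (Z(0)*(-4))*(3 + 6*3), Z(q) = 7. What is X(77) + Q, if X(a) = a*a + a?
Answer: 5418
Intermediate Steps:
X(a) = a + a**2 (X(a) = a**2 + a = a + a**2)
Q = -588 (Q = (7*(-4))*(3 + 6*3) = -28*(3 + 18) = -28*21 = -588)
X(77) + Q = 77*(1 + 77) - 588 = 77*78 - 588 = 6006 - 588 = 5418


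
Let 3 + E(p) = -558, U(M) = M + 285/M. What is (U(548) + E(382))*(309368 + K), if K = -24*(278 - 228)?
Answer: -526890238/137 ≈ -3.8459e+6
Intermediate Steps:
K = -1200 (K = -24*50 = -1200)
E(p) = -561 (E(p) = -3 - 558 = -561)
(U(548) + E(382))*(309368 + K) = ((548 + 285/548) - 561)*(309368 - 1200) = ((548 + 285*(1/548)) - 561)*308168 = ((548 + 285/548) - 561)*308168 = (300589/548 - 561)*308168 = -6839/548*308168 = -526890238/137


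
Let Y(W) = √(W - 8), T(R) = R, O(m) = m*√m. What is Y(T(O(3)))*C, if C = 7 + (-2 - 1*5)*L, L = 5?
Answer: -28*I*√(8 - 3*√3) ≈ -46.885*I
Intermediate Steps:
O(m) = m^(3/2)
C = -28 (C = 7 + (-2 - 1*5)*5 = 7 + (-2 - 5)*5 = 7 - 7*5 = 7 - 35 = -28)
Y(W) = √(-8 + W)
Y(T(O(3)))*C = √(-8 + 3^(3/2))*(-28) = √(-8 + 3*√3)*(-28) = -28*√(-8 + 3*√3)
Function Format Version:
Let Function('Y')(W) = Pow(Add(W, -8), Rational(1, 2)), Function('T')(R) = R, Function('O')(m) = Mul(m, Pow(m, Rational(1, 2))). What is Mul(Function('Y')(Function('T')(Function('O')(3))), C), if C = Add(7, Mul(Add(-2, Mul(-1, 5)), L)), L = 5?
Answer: Mul(-28, I, Pow(Add(8, Mul(-3, Pow(3, Rational(1, 2)))), Rational(1, 2))) ≈ Mul(-46.885, I)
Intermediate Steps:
Function('O')(m) = Pow(m, Rational(3, 2))
C = -28 (C = Add(7, Mul(Add(-2, Mul(-1, 5)), 5)) = Add(7, Mul(Add(-2, -5), 5)) = Add(7, Mul(-7, 5)) = Add(7, -35) = -28)
Function('Y')(W) = Pow(Add(-8, W), Rational(1, 2))
Mul(Function('Y')(Function('T')(Function('O')(3))), C) = Mul(Pow(Add(-8, Pow(3, Rational(3, 2))), Rational(1, 2)), -28) = Mul(Pow(Add(-8, Mul(3, Pow(3, Rational(1, 2)))), Rational(1, 2)), -28) = Mul(-28, Pow(Add(-8, Mul(3, Pow(3, Rational(1, 2)))), Rational(1, 2)))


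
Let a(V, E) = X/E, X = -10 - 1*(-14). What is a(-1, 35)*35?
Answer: 4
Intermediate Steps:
X = 4 (X = -10 + 14 = 4)
a(V, E) = 4/E
a(-1, 35)*35 = (4/35)*35 = 4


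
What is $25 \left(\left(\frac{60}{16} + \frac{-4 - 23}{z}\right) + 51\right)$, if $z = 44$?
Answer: $\frac{29775}{22} \approx 1353.4$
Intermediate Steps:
$25 \left(\left(\frac{60}{16} + \frac{-4 - 23}{z}\right) + 51\right) = 25 \left(\left(\frac{60}{16} + \frac{-4 - 23}{44}\right) + 51\right) = 25 \left(\left(60 \cdot \frac{1}{16} + \left(-4 - 23\right) \frac{1}{44}\right) + 51\right) = 25 \left(\left(\frac{15}{4} - \frac{27}{44}\right) + 51\right) = 25 \left(\frac{69}{22} + 51\right) = 25 \cdot \frac{1191}{22} = \frac{29775}{22}$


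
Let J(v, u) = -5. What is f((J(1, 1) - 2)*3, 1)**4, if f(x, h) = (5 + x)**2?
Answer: 4294967296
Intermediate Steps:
f((J(1, 1) - 2)*3, 1)**4 = ((5 + (-5 - 2)*3)**2)**4 = ((5 - 7*3)**2)**4 = ((5 - 21)**2)**4 = ((-16)**2)**4 = 256**4 = 4294967296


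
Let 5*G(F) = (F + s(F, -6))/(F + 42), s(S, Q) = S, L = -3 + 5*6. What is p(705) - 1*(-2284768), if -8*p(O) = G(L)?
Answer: 1050993271/460 ≈ 2.2848e+6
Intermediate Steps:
L = 27 (L = -3 + 30 = 27)
G(F) = 2*F/(5*(42 + F)) (G(F) = ((F + F)/(F + 42))/5 = ((2*F)/(42 + F))/5 = (2*F/(42 + F))/5 = 2*F/(5*(42 + F)))
p(O) = -9/460 (p(O) = -27/(20*(42 + 27)) = -27/(20*69) = -⅛*18/115 = -9/460)
p(705) - 1*(-2284768) = -9/460 - 1*(-2284768) = -9/460 + 2284768 = 1050993271/460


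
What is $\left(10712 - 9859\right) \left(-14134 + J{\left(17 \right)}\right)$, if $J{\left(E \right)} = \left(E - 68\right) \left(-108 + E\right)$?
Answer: $-8097529$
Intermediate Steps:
$J{\left(E \right)} = \left(-108 + E\right) \left(-68 + E\right)$ ($J{\left(E \right)} = \left(-68 + E\right) \left(-108 + E\right) = \left(-108 + E\right) \left(-68 + E\right)$)
$\left(10712 - 9859\right) \left(-14134 + J{\left(17 \right)}\right) = \left(10712 - 9859\right) \left(-14134 + \left(7344 + 17^{2} - 2992\right)\right) = \left(10712 - 9859\right) \left(-14134 + \left(7344 + 289 - 2992\right)\right) = 853 \left(-14134 + 4641\right) = 853 \left(-9493\right) = -8097529$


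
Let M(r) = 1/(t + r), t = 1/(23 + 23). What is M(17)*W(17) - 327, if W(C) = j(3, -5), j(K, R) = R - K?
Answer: -256409/783 ≈ -327.47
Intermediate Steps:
t = 1/46 ≈ 0.021739
M(r) = 1/(1/46 + r)
W(C) = -8 (W(C) = -5 - 1*3 = -5 - 3 = -8)
M(17)*W(17) - 327 = (46/(1 + 46*17))*(-8) - 327 = (46/(1 + 782))*(-8) - 327 = (46/783)*(-8) - 327 = -368/783 - 327 = -256409/783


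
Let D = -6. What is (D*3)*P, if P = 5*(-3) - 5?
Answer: 360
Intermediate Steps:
P = -20 (P = -15 - 5 = -20)
(D*3)*P = -6*3*(-20) = -18*(-20) = 360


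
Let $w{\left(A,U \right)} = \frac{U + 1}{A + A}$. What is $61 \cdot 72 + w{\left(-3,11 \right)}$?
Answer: $4390$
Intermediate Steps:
$w{\left(A,U \right)} = \frac{1 + U}{2 A}$
$61 \cdot 72 + w{\left(-3,11 \right)} = 61 \cdot 72 + \frac{1 + 11}{2 \left(-3\right)} = 4392 + \frac{1}{2} \left(- \frac{1}{3}\right) 12 = 4392 - 2 = 4390$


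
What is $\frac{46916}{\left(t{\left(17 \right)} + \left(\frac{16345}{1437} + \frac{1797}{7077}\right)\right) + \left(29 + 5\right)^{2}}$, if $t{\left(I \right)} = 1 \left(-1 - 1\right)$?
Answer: $\frac{39759937707}{987835900} \approx 40.25$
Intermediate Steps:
$t{\left(I \right)} = -2$ ($t{\left(I \right)} = 1 \left(-2\right) = -2$)
$\frac{46916}{\left(t{\left(17 \right)} + \left(\frac{16345}{1437} + \frac{1797}{7077}\right)\right) + \left(29 + 5\right)^{2}} = \frac{46916}{\left(-2 + \left(\frac{16345}{1437} + \frac{1797}{7077}\right)\right) + \left(29 + 5\right)^{2}} = \frac{46916}{\left(-2 + \left(16345 \cdot \frac{1}{1437} + 1797 \cdot \frac{1}{7077}\right)\right) + 34^{2}} = \frac{46916}{\left(-2 + \left(\frac{16345}{1437} + \frac{599}{2359}\right)\right) + 1156} = \frac{46916}{\left(-2 + \frac{39418618}{3389883}\right) + 1156} = \frac{46916}{\frac{32638852}{3389883} + 1156} = \frac{46916}{\frac{3951343600}{3389883}} = 46916 \cdot \frac{3389883}{3951343600} = \frac{39759937707}{987835900}$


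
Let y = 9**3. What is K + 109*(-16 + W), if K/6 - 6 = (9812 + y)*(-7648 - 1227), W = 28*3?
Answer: -561300802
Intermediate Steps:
W = 84
y = 729
K = -561308214 (K = 36 + 6*((9812 + 729)*(-7648 - 1227)) = 36 + 6*(10541*(-8875)) = 36 + 6*(-93551375) = 36 - 561308250 = -561308214)
K + 109*(-16 + W) = -561308214 + 109*(-16 + 84) = -561308214 + 109*68 = -561308214 + 7412 = -561300802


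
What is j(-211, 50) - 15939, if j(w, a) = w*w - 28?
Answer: 28554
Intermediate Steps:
j(w, a) = -28 + w² (j(w, a) = w² - 28 = -28 + w²)
j(-211, 50) - 15939 = (-28 + (-211)²) - 15939 = (-28 + 44521) - 15939 = 44493 - 15939 = 28554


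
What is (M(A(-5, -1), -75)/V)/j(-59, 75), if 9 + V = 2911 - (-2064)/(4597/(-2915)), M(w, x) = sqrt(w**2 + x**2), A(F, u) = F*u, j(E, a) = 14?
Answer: 22985*sqrt(226)/102535076 ≈ 0.0033700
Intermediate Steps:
V = 7323934/4597 (V = -9 + (2911 - (-2064)/(4597/(-2915))) = -9 + (2911 - (-2064)/(4597*(-1/2915))) = -9 + (2911 - (-2064)/(-4597/2915)) = -9 + (2911 - (-2064)*(-2915)/4597) = -9 + (2911 - 1*6016560/4597) = -9 + (2911 - 6016560/4597) = -9 + 7365307/4597 = 7323934/4597 ≈ 1593.2)
(M(A(-5, -1), -75)/V)/j(-59, 75) = (sqrt((-5*(-1))**2 + (-75)**2)/(7323934/4597))/14 = (sqrt(5**2 + 5625)*(4597/7323934))*(1/14) = (sqrt(25 + 5625)*(4597/7323934))*(1/14) = (sqrt(5650)*(4597/7323934))*(1/14) = ((5*sqrt(226))*(4597/7323934))*(1/14) = (22985*sqrt(226)/7323934)*(1/14) = 22985*sqrt(226)/102535076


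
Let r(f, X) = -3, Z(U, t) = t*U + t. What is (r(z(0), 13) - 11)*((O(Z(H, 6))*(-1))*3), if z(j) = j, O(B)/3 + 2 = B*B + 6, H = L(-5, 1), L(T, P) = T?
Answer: 73080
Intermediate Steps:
H = -5
Z(U, t) = t + U*t (Z(U, t) = U*t + t = t + U*t)
O(B) = 12 + 3*B² (O(B) = -6 + 3*(B*B + 6) = -6 + 3*(B² + 6) = -6 + 3*(6 + B²) = -6 + (18 + 3*B²) = 12 + 3*B²)
(r(z(0), 13) - 11)*((O(Z(H, 6))*(-1))*3) = (-3 - 11)*(((12 + 3*(6*(1 - 5))²)*(-1))*3) = -14*(12 + 3*(6*(-4))²)*(-1)*3 = -14*(12 + 3*(-24)²)*(-1)*3 = -14*(12 + 3*576)*(-1)*3 = -14*(12 + 1728)*(-1)*3 = -14*1740*(-1)*3 = -(-24360)*3 = -14*(-5220) = 73080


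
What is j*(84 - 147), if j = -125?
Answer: 7875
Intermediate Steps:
j*(84 - 147) = -125*(84 - 147) = -125*(-63) = 7875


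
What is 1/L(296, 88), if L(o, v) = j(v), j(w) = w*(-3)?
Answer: -1/264 ≈ -0.0037879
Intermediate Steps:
j(w) = -3*w
L(o, v) = -3*v
1/L(296, 88) = 1/(-3*88) = 1/(-264) = -1/264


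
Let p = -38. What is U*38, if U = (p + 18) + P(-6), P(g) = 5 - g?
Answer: -342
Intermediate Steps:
U = -9 (U = (-38 + 18) + (5 - 1*(-6)) = -20 + (5 + 6) = -20 + 11 = -9)
U*38 = -9*38 = -342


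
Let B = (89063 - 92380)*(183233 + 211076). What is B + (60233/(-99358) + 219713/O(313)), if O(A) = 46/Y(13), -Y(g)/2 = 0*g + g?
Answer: -2989193796136663/2285234 ≈ -1.3080e+9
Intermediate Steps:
Y(g) = -2*g (Y(g) = -2*(0*g + g) = -2*(0 + g) = -2*g)
B = -1307922953 (B = -3317*394309 = -1307922953)
O(A) = -23/13 (O(A) = 46/((-2*13)) = 46/(-26) = 46*(-1/26) = -23/13)
B + (60233/(-99358) + 219713/O(313)) = -1307922953 + (60233/(-99358) + 219713/(-23/13)) = -1307922953 + (60233*(-1/99358) + 219713*(-13/23)) = -1307922953 + (-60233/99358 - 2856269/23) = -1307922953 - 283794560661/2285234 = -2989193796136663/2285234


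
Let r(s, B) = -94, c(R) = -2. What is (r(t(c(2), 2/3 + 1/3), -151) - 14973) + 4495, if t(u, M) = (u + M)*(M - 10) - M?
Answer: -10572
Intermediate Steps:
t(u, M) = -M + (-10 + M)*(M + u) (t(u, M) = (M + u)*(-10 + M) - M = (-10 + M)*(M + u) - M = -M + (-10 + M)*(M + u))
(r(t(c(2), 2/3 + 1/3), -151) - 14973) + 4495 = (-94 - 14973) + 4495 = -15067 + 4495 = -10572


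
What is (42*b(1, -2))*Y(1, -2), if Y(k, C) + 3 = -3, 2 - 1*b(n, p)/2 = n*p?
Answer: -2016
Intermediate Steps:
b(n, p) = 4 - 2*n*p
Y(k, C) = -6 (Y(k, C) = -3 - 3 = -6)
(42*b(1, -2))*Y(1, -2) = (42*(4 - 2*1*(-2)))*(-6) = (42*(4 + 4))*(-6) = (42*8)*(-6) = 336*(-6) = -2016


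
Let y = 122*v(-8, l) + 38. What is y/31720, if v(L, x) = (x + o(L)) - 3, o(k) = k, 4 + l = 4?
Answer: -163/3965 ≈ -0.041110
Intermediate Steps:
l = 0 (l = -4 + 4 = 0)
v(L, x) = -3 + L + x (v(L, x) = (x + L) - 3 = (L + x) - 3 = -3 + L + x)
y = -1304 (y = 122*(-3 - 8 + 0) + 38 = 122*(-11) + 38 = -1342 + 38 = -1304)
y/31720 = -1304/31720 = -1304*1/31720 = -163/3965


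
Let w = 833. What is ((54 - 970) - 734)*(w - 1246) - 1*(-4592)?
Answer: 686042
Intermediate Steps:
((54 - 970) - 734)*(w - 1246) - 1*(-4592) = ((54 - 970) - 734)*(833 - 1246) - 1*(-4592) = (-916 - 734)*(-413) + 4592 = -1650*(-413) + 4592 = 681450 + 4592 = 686042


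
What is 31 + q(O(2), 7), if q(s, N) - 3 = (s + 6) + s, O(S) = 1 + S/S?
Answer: 44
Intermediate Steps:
O(S) = 2 (O(S) = 1 + 1 = 2)
q(s, N) = 9 + 2*s (q(s, N) = 3 + ((s + 6) + s) = 3 + ((6 + s) + s) = 3 + (6 + 2*s) = 9 + 2*s)
31 + q(O(2), 7) = 31 + (9 + 2*2) = 31 + (9 + 4) = 31 + 13 = 44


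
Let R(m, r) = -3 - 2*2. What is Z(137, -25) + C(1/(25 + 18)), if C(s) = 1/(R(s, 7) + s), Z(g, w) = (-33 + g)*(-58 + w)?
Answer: -2589643/300 ≈ -8632.1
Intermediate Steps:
Z(g, w) = (-58 + w)*(-33 + g)
R(m, r) = -7 (R(m, r) = -3 - 4 = -7)
C(s) = 1/(-7 + s)
Z(137, -25) + C(1/(25 + 18)) = (1914 - 58*137 - 33*(-25) + 137*(-25)) + 1/(-7 + 1/(25 + 18)) = (1914 - 7946 + 825 - 3425) + 1/(-7 + 1/43) = -8632 + 1/(-7 + 1/43) = -8632 + 1/(-300/43) = -8632 - 43/300 = -2589643/300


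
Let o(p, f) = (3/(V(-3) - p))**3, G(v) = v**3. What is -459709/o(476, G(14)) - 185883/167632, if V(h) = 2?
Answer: 303956331087881573/167632 ≈ 1.8132e+12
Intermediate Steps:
o(p, f) = 27/(2 - p)**3 (o(p, f) = (3/(2 - p))**3 = 27/(2 - p)**3)
-459709/o(476, G(14)) - 185883/167632 = -459709*(-(-2 + 476)**3/27) - 185883/167632 = -459709/((-27/474**3)) - 185883*1/167632 = -459709/((-27*1/106496424)) - 185883/167632 = -459709/(-1/3944312) - 185883/167632 = -459709*(-3944312) - 185883/167632 = 1813235725208 - 185883/167632 = 303956331087881573/167632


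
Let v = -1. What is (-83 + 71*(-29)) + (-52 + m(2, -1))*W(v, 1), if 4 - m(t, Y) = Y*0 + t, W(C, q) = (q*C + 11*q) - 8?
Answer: -2242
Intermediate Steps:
W(C, q) = -8 + 11*q + C*q (W(C, q) = (C*q + 11*q) - 8 = (11*q + C*q) - 8 = -8 + 11*q + C*q)
m(t, Y) = 4 - t (m(t, Y) = 4 - (Y*0 + t) = 4 - (0 + t) = 4 - t)
(-83 + 71*(-29)) + (-52 + m(2, -1))*W(v, 1) = (-83 + 71*(-29)) + (-52 + (4 - 1*2))*(-8 + 11*1 - 1*1) = (-83 - 2059) + (-52 + (4 - 2))*(-8 + 11 - 1) = -2142 + (-52 + 2)*2 = -2142 - 50*2 = -2142 - 100 = -2242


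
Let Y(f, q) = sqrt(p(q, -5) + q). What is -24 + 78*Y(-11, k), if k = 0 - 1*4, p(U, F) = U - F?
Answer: -24 + 78*I*sqrt(3) ≈ -24.0 + 135.1*I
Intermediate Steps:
k = -4 (k = 0 - 4 = -4)
Y(f, q) = sqrt(5 + 2*q) (Y(f, q) = sqrt((q - 1*(-5)) + q) = sqrt((q + 5) + q) = sqrt((5 + q) + q) = sqrt(5 + 2*q))
-24 + 78*Y(-11, k) = -24 + 78*sqrt(5 + 2*(-4)) = -24 + 78*sqrt(5 - 8) = -24 + 78*sqrt(-3) = -24 + 78*(I*sqrt(3)) = -24 + 78*I*sqrt(3)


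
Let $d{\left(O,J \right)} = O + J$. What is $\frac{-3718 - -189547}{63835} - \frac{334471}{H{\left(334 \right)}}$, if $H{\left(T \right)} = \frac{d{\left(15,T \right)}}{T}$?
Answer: $- \frac{7131154544869}{22278415} \approx -3.2009 \cdot 10^{5}$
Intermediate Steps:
$d{\left(O,J \right)} = J + O$
$H{\left(T \right)} = \frac{15 + T}{T}$ ($H{\left(T \right)} = \frac{T + 15}{T} = \frac{15 + T}{T}$)
$\frac{-3718 - -189547}{63835} - \frac{334471}{H{\left(334 \right)}} = \frac{-3718 - -189547}{63835} - \frac{334471}{\frac{1}{334} \left(15 + 334\right)} = \left(-3718 + 189547\right) \frac{1}{63835} - \frac{334471}{\frac{1}{334} \cdot 349} = 185829 \cdot \frac{1}{63835} - \frac{334471}{\frac{349}{334}} = \frac{185829}{63835} - \frac{111713314}{349} = - \frac{7131154544869}{22278415}$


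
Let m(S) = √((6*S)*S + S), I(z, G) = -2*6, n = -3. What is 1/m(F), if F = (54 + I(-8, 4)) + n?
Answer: √9165/9165 ≈ 0.010446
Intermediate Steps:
I(z, G) = -12
F = 39 (F = (54 - 12) - 3 = 42 - 3 = 39)
m(S) = √(S + 6*S²) (m(S) = √(6*S² + S) = √(S + 6*S²))
1/m(F) = 1/(√(39*(1 + 6*39))) = 1/(√(39*(1 + 234))) = 1/(√(39*235)) = 1/(√9165) = √9165/9165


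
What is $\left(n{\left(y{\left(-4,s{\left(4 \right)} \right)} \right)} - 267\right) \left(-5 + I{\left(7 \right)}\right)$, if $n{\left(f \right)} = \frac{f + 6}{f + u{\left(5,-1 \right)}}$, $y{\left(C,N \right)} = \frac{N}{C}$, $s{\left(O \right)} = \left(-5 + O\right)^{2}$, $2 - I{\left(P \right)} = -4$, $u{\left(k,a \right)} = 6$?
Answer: $-266$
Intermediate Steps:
$I{\left(P \right)} = 6$ ($I{\left(P \right)} = 2 - -4 = 2 + 4 = 6$)
$n{\left(f \right)} = 1$ ($n{\left(f \right)} = \frac{f + 6}{f + 6} = \frac{6 + f}{6 + f} = 1$)
$\left(n{\left(y{\left(-4,s{\left(4 \right)} \right)} \right)} - 267\right) \left(-5 + I{\left(7 \right)}\right) = \left(1 - 267\right) \left(-5 + 6\right) = \left(-266\right) 1 = -266$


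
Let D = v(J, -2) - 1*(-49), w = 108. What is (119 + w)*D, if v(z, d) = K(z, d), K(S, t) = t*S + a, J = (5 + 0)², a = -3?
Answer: -908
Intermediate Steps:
J = 25 (J = 5² = 25)
K(S, t) = -3 + S*t (K(S, t) = t*S - 3 = S*t - 3 = -3 + S*t)
v(z, d) = -3 + d*z (v(z, d) = -3 + z*d = -3 + d*z)
D = -4 (D = (-3 - 2*25) - 1*(-49) = (-3 - 50) + 49 = -53 + 49 = -4)
(119 + w)*D = (119 + 108)*(-4) = 227*(-4) = -908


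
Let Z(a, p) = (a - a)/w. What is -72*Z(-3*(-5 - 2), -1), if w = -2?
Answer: 0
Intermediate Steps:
Z(a, p) = 0 (Z(a, p) = (a - a)/(-2) = 0*(-½) = 0)
-72*Z(-3*(-5 - 2), -1) = -72*0 = 0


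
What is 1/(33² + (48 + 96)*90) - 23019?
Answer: -323393930/14049 ≈ -23019.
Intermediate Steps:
1/(33² + (48 + 96)*90) - 23019 = 1/(1089 + 144*90) - 23019 = 1/(1089 + 12960) - 23019 = 1/14049 - 23019 = -323393930/14049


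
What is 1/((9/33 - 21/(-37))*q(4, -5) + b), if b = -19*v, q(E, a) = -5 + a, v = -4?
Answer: 407/27512 ≈ 0.014794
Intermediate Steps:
b = 76 (b = -19*(-4) = 76)
1/((9/33 - 21/(-37))*q(4, -5) + b) = 1/((9/33 - 21/(-37))*(-5 - 5) + 76) = 1/((9*(1/33) - 21*(-1/37))*(-10) + 76) = 1/((3/11 + 21/37)*(-10) + 76) = 1/((342/407)*(-10) + 76) = 1/(-3420/407 + 76) = 1/(27512/407) = 407/27512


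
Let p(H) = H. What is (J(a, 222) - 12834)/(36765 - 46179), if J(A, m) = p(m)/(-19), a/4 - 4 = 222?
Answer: 40678/29811 ≈ 1.3645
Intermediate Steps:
a = 904 (a = 16 + 4*222 = 16 + 888 = 904)
J(A, m) = -m/19 (J(A, m) = m/(-19) = m*(-1/19) = -m/19)
(J(a, 222) - 12834)/(36765 - 46179) = (-1/19*222 - 12834)/(36765 - 46179) = (-222/19 - 12834)/(-9414) = -244068/19*(-1/9414) = 40678/29811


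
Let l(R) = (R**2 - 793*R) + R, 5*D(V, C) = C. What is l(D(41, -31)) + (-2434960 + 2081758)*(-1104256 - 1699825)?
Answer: 24760175557771/25 ≈ 9.9041e+11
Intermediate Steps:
D(V, C) = C/5
l(R) = R**2 - 792*R
l(D(41, -31)) + (-2434960 + 2081758)*(-1104256 - 1699825) = ((1/5)*(-31))*(-792 + (1/5)*(-31)) + (-2434960 + 2081758)*(-1104256 - 1699825) = -31*(-792 - 31/5)/5 - 353202*(-2804081) = -31/5*(-3991/5) + 990407017362 = 123721/25 + 990407017362 = 24760175557771/25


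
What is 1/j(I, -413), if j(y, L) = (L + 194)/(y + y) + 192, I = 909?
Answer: 606/116279 ≈ 0.0052116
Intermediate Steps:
j(y, L) = 192 + (194 + L)/(2*y) (j(y, L) = (194 + L)/((2*y)) + 192 = (194 + L)*(1/(2*y)) + 192 = (194 + L)/(2*y) + 192 = 192 + (194 + L)/(2*y))
1/j(I, -413) = 1/((½)*(194 - 413 + 384*909)/909) = 1/((½)*(1/909)*(194 - 413 + 349056)) = 1/((½)*(1/909)*348837) = 1/(116279/606) = 606/116279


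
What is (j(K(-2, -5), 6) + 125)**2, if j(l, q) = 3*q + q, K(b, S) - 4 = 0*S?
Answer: 22201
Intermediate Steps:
K(b, S) = 4 (K(b, S) = 4 + 0*S = 4 + 0 = 4)
j(l, q) = 4*q
(j(K(-2, -5), 6) + 125)**2 = (4*6 + 125)**2 = (24 + 125)**2 = 149**2 = 22201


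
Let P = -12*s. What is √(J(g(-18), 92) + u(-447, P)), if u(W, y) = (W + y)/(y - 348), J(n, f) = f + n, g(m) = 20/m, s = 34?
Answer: √162323/42 ≈ 9.5927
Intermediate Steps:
P = -408 (P = -12*34 = -408)
u(W, y) = (W + y)/(-348 + y)
√(J(g(-18), 92) + u(-447, P)) = √((92 + 20/(-18)) + (-447 - 408)/(-348 - 408)) = √((92 + 20*(-1/18)) - 855/(-756)) = √((92 - 10/9) - 1/756*(-855)) = √(818/9 + 95/84) = √(23189/252) = √162323/42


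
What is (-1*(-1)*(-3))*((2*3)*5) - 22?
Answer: -112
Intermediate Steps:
(-1*(-1)*(-3))*((2*3)*5) - 22 = (1*(-3))*(6*5) - 22 = -3*30 - 22 = -90 - 22 = -112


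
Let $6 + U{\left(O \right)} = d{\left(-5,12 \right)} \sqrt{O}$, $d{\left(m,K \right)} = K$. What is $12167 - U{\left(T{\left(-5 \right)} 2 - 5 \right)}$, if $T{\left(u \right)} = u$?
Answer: $12173 - 12 i \sqrt{15} \approx 12173.0 - 46.476 i$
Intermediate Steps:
$U{\left(O \right)} = -6 + 12 \sqrt{O}$
$12167 - U{\left(T{\left(-5 \right)} 2 - 5 \right)} = 12167 - \left(-6 + 12 \sqrt{\left(-5\right) 2 - 5}\right) = 12167 - \left(-6 + 12 \sqrt{-10 - 5}\right) = 12167 - \left(-6 + 12 \sqrt{-15}\right) = 12167 - \left(-6 + 12 i \sqrt{15}\right) = 12167 + \left(6 - 12 i \sqrt{15}\right) = 12173 - 12 i \sqrt{15}$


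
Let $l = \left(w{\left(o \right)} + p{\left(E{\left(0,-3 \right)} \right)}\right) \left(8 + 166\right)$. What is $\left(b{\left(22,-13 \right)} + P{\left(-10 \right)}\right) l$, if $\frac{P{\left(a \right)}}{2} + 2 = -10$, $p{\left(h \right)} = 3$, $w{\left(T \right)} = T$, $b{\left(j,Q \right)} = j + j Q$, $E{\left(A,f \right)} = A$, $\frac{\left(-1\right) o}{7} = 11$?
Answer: $3708288$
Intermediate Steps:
$o = -77$ ($o = \left(-7\right) 11 = -77$)
$b{\left(j,Q \right)} = j + Q j$
$P{\left(a \right)} = -24$ ($P{\left(a \right)} = -4 + 2 \left(-10\right) = -4 - 20 = -24$)
$l = -12876$ ($l = \left(-77 + 3\right) \left(8 + 166\right) = \left(-74\right) 174 = -12876$)
$\left(b{\left(22,-13 \right)} + P{\left(-10 \right)}\right) l = \left(22 \left(1 - 13\right) - 24\right) \left(-12876\right) = \left(22 \left(-12\right) - 24\right) \left(-12876\right) = \left(-264 - 24\right) \left(-12876\right) = \left(-288\right) \left(-12876\right) = 3708288$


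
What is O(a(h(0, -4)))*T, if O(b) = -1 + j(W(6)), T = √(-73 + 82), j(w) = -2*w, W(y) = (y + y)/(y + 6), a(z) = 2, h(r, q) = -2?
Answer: -9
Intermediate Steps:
W(y) = 2*y/(6 + y) (W(y) = (2*y)/(6 + y) = 2*y/(6 + y))
T = 3 (T = √9 = 3)
O(b) = -3 (O(b) = -1 - 4*6/(6 + 6) = -1 - 4*6/12 = -1 - 2*1 = -1 - 2 = -3)
O(a(h(0, -4)))*T = -3*3 = -9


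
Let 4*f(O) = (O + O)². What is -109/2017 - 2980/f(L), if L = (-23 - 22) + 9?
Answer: -1537981/653508 ≈ -2.3534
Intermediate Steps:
L = -36 (L = -45 + 9 = -36)
f(O) = O² (f(O) = (O + O)²/4 = (2*O)²/4 = (4*O²)/4 = O²)
-109/2017 - 2980/f(L) = -109/2017 - 2980/((-36)²) = -109*1/2017 - 2980/1296 = -109/2017 - 2980*1/1296 = -109/2017 - 745/324 = -1537981/653508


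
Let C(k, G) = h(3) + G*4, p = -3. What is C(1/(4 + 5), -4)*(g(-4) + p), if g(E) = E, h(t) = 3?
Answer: 91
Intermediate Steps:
C(k, G) = 3 + 4*G (C(k, G) = 3 + G*4 = 3 + 4*G)
C(1/(4 + 5), -4)*(g(-4) + p) = (3 + 4*(-4))*(-4 - 3) = (3 - 16)*(-7) = -13*(-7) = 91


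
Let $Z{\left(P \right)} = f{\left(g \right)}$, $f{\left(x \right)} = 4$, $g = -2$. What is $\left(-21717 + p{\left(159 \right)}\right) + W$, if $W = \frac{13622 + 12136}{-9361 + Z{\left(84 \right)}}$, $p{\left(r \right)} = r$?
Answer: $- \frac{67247988}{3119} \approx -21561.0$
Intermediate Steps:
$Z{\left(P \right)} = 4$
$W = - \frac{8586}{3119}$ ($W = \frac{13622 + 12136}{-9361 + 4} = \frac{25758}{-9357} = 25758 \left(- \frac{1}{9357}\right) = - \frac{8586}{3119} \approx -2.7528$)
$\left(-21717 + p{\left(159 \right)}\right) + W = \left(-21717 + 159\right) - \frac{8586}{3119} = -21558 - \frac{8586}{3119} = - \frac{67247988}{3119}$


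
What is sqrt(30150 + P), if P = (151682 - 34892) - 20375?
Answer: sqrt(126565) ≈ 355.76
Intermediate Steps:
P = 96415 (P = 116790 - 20375 = 96415)
sqrt(30150 + P) = sqrt(30150 + 96415) = sqrt(126565)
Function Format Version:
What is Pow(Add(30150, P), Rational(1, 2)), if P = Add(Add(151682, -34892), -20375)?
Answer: Pow(126565, Rational(1, 2)) ≈ 355.76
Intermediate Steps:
P = 96415 (P = Add(116790, -20375) = 96415)
Pow(Add(30150, P), Rational(1, 2)) = Pow(Add(30150, 96415), Rational(1, 2)) = Pow(126565, Rational(1, 2))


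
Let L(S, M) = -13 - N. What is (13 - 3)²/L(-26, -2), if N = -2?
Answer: -100/11 ≈ -9.0909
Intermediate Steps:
L(S, M) = -11 (L(S, M) = -13 - 1*(-2) = -13 + 2 = -11)
(13 - 3)²/L(-26, -2) = (13 - 3)²/(-11) = 10²*(-1/11) = 100*(-1/11) = -100/11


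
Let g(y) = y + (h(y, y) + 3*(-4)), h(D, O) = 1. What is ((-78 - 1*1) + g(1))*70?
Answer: -6230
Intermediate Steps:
g(y) = -11 + y (g(y) = y + (1 + 3*(-4)) = y + (1 - 12) = y - 11 = -11 + y)
((-78 - 1*1) + g(1))*70 = ((-78 - 1*1) + (-11 + 1))*70 = ((-78 - 1) - 10)*70 = (-79 - 10)*70 = -89*70 = -6230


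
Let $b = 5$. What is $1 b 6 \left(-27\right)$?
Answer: $-810$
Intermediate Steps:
$1 b 6 \left(-27\right) = 1 \cdot 5 \cdot 6 \left(-27\right) = 5 \cdot 6 \left(-27\right) = 30 \left(-27\right) = -810$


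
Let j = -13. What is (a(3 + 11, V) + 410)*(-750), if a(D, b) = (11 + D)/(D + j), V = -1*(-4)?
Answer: -326250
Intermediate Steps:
V = 4
a(D, b) = (11 + D)/(-13 + D) (a(D, b) = (11 + D)/(D - 13) = (11 + D)/(-13 + D))
(a(3 + 11, V) + 410)*(-750) = ((11 + (3 + 11))/(-13 + (3 + 11)) + 410)*(-750) = ((11 + 14)/(-13 + 14) + 410)*(-750) = (25/1 + 410)*(-750) = (1*25 + 410)*(-750) = (25 + 410)*(-750) = 435*(-750) = -326250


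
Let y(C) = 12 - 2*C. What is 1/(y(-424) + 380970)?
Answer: 1/381830 ≈ 2.6190e-6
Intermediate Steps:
1/(y(-424) + 380970) = 1/((12 - 2*(-424)) + 380970) = 1/((12 + 848) + 380970) = 1/(860 + 380970) = 1/381830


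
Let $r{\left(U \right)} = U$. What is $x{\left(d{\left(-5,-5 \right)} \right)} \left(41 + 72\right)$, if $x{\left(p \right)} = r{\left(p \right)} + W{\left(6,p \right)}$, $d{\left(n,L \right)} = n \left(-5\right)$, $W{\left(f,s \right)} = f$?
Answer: $3503$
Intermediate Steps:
$d{\left(n,L \right)} = - 5 n$
$x{\left(p \right)} = 6 + p$ ($x{\left(p \right)} = p + 6 = 6 + p$)
$x{\left(d{\left(-5,-5 \right)} \right)} \left(41 + 72\right) = \left(6 - -25\right) \left(41 + 72\right) = \left(6 + 25\right) 113 = 31 \cdot 113 = 3503$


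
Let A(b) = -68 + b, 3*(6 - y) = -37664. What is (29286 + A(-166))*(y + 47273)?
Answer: 1738287684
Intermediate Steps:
y = 37682/3 (y = 6 - ⅓*(-37664) = 6 + 37664/3 = 37682/3 ≈ 12561.)
(29286 + A(-166))*(y + 47273) = (29286 + (-68 - 166))*(37682/3 + 47273) = (29286 - 234)*(179501/3) = 29052*(179501/3) = 1738287684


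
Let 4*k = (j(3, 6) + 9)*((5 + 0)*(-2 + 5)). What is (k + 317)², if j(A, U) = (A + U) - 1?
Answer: 2319529/16 ≈ 1.4497e+5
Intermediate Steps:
j(A, U) = -1 + A + U
k = 255/4 (k = (((-1 + 3 + 6) + 9)*((5 + 0)*(-2 + 5)))/4 = ((8 + 9)*(5*3))/4 = (17*15)/4 = (¼)*255 = 255/4 ≈ 63.750)
(k + 317)² = (255/4 + 317)² = (1523/4)² = 2319529/16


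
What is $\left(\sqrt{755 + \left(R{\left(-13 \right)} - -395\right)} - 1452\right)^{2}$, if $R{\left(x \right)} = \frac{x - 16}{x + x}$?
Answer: $\frac{54845833}{26} - \frac{251196 \sqrt{26}}{13} \approx 2.0109 \cdot 10^{6}$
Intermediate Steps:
$R{\left(x \right)} = \frac{-16 + x}{2 x}$
$\left(\sqrt{755 + \left(R{\left(-13 \right)} - -395\right)} - 1452\right)^{2} = \left(\sqrt{755 + \left(\frac{-16 - 13}{2 \left(-13\right)} - -395\right)} - 1452\right)^{2} = \left(\sqrt{755 + \left(\frac{1}{2} \left(- \frac{1}{13}\right) \left(-29\right) + 395\right)} - 1452\right)^{2} = \left(\sqrt{755 + \left(\frac{29}{26} + 395\right)} - 1452\right)^{2} = \left(\sqrt{755 + \frac{10299}{26}} - 1452\right)^{2} = \left(\sqrt{\frac{29929}{26}} - 1452\right)^{2} = \left(\frac{173 \sqrt{26}}{26} - 1452\right)^{2} = \left(-1452 + \frac{173 \sqrt{26}}{26}\right)^{2}$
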